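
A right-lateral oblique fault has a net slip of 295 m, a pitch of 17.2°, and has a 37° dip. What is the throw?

52.5 m

dip-slip = net slip × sin(rake) = 295 m × sin(17.2°) = 87.23 m
throw = dip-slip × sin(dip) = 87.23 × sin(37°) = 52.5 m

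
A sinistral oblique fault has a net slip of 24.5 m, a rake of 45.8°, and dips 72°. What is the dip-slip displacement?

dip-slip = net slip × sin(rake) = 24.5 m × sin(45.8°) = 17.6 m

17.6 m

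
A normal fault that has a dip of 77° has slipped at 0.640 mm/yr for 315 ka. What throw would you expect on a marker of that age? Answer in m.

196 m

dip-slip = rate × time = 0.640 mm/yr × 315 ka = 201.6 m
throw = dip-slip × sin(dip) = 201.6 × sin(77°) = 196 m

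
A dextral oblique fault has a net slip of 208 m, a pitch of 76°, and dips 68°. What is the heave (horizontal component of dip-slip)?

75.6 m

dip-slip = net slip × sin(rake) = 208 m × sin(76°) = 201.8 m
heave = dip-slip × cos(dip) = 201.8 × cos(68°) = 75.6 m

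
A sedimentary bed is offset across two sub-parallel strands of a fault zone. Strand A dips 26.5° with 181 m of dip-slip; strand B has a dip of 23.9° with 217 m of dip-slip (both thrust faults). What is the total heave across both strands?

360 m

heave_A = 181 × cos(26.5°) = 162 m
heave_B = 217 × cos(23.9°) = 198.4 m
total = 162 + 198.4 = 360 m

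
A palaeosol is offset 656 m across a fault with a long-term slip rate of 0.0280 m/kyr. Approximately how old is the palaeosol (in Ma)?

age = offset / rate = 656 m / (0.0280 m/kyr) = 2.34e+07 yr = 23.4 Ma

23.4 Ma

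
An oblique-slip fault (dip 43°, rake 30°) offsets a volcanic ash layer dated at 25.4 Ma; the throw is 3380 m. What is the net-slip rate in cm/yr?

0.0390 cm/yr

dip-slip = throw / sin(dip) = 3380 / sin(43°) = 4956 m
net slip = dip-slip / sin(rake) = 4956 / sin(30°) = 9912 m
rate = 9912 m / 25.4 Ma = 0.000390 m/yr = 0.0390 cm/yr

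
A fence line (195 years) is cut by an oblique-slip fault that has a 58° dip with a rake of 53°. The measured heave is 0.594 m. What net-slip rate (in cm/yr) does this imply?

dip-slip = heave / cos(dip) = 0.594 / cos(58°) = 1.121 m
net slip = dip-slip / sin(rake) = 1.121 / sin(53°) = 1.404 m
rate = 1.404 m / 195 years = 0.00720 m/yr = 0.720 cm/yr

0.720 cm/yr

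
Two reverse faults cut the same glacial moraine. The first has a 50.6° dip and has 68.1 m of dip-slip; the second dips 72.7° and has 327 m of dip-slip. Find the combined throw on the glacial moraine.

throw_A = 68.1 × sin(50.6°) = 52.62 m
throw_B = 327 × sin(72.7°) = 312.2 m
total = 52.62 + 312.2 = 365 m

365 m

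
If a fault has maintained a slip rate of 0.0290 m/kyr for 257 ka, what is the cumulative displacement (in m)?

slip = rate × time = 0.0290 m/kyr × 257 ka = 7.45 m

7.45 m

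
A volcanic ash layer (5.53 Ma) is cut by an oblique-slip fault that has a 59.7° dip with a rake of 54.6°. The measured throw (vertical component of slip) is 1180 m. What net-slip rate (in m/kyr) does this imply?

0.303 m/kyr

dip-slip = throw / sin(dip) = 1180 / sin(59.7°) = 1367 m
net slip = dip-slip / sin(rake) = 1367 / sin(54.6°) = 1677 m
rate = 1677 m / 5.53 Ma = 0.000303 m/yr = 0.303 m/kyr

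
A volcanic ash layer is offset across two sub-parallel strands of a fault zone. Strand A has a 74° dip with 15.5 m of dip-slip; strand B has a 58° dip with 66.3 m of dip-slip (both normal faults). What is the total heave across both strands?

heave_A = 15.5 × cos(74°) = 4.272 m
heave_B = 66.3 × cos(58°) = 35.13 m
total = 4.272 + 35.13 = 39.4 m

39.4 m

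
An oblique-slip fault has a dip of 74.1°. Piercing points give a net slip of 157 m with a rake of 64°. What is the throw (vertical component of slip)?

136 m

dip-slip = net slip × sin(rake) = 157 m × sin(64°) = 141.1 m
throw = dip-slip × sin(dip) = 141.1 × sin(74.1°) = 136 m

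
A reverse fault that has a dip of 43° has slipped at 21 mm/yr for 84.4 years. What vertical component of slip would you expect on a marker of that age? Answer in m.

dip-slip = rate × time = 21 mm/yr × 84.4 years = 1.772 m
throw = dip-slip × sin(dip) = 1.772 × sin(43°) = 1.21 m

1.21 m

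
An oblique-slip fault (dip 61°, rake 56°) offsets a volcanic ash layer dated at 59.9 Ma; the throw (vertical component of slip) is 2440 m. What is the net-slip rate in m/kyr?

0.0562 m/kyr

dip-slip = throw / sin(dip) = 2440 / sin(61°) = 2790 m
net slip = dip-slip / sin(rake) = 2790 / sin(56°) = 3365 m
rate = 3365 m / 59.9 Ma = 0.0000562 m/yr = 0.0562 m/kyr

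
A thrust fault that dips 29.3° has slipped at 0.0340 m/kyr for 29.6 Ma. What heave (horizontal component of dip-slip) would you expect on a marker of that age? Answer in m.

dip-slip = rate × time = 0.0340 m/kyr × 29.6 Ma = 1006 m
heave = dip-slip × cos(dip) = 1006 × cos(29.3°) = 878 m

878 m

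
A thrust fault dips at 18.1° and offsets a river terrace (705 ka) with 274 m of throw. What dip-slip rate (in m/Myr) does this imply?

dip-slip = throw / sin(dip) = 274 m / sin(18.1°) = 881.9 m
rate = 881.9 m / 705 ka = 0.00125 m/yr = 1250 m/Myr

1250 m/Myr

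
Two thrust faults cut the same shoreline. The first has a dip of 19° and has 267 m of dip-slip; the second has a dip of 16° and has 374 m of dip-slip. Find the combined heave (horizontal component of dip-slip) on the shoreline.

heave_A = 267 × cos(19°) = 252.5 m
heave_B = 374 × cos(16°) = 359.5 m
total = 252.5 + 359.5 = 612 m

612 m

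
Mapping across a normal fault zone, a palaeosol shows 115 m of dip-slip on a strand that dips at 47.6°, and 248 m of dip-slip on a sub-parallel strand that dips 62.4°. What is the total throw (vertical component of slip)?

throw_A = 115 × sin(47.6°) = 84.92 m
throw_B = 248 × sin(62.4°) = 219.8 m
total = 84.92 + 219.8 = 305 m

305 m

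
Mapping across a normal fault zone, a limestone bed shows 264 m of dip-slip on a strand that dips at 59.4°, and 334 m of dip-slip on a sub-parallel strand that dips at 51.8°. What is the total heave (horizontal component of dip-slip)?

heave_A = 264 × cos(59.4°) = 134.4 m
heave_B = 334 × cos(51.8°) = 206.5 m
total = 134.4 + 206.5 = 341 m

341 m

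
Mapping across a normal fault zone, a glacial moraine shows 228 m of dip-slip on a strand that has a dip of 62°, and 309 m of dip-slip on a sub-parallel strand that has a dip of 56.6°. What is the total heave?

heave_A = 228 × cos(62°) = 107 m
heave_B = 309 × cos(56.6°) = 170.1 m
total = 107 + 170.1 = 277 m

277 m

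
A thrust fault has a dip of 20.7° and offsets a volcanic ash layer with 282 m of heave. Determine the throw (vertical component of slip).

107 m

throw = heave × tan(dip) = 282 × tan(20.7°) = 107 m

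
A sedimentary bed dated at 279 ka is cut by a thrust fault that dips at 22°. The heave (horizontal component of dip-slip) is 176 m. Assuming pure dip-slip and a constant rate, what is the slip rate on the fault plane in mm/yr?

dip-slip = heave / cos(dip) = 176 m / cos(22°) = 189.8 m
rate = 189.8 m / 279 ka = 0.000680 m/yr = 0.680 mm/yr

0.680 mm/yr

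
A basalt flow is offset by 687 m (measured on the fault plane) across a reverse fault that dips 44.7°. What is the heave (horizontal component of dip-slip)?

488 m

heave = dip-slip × cos(dip) = 687 m × cos(44.7°) = 488 m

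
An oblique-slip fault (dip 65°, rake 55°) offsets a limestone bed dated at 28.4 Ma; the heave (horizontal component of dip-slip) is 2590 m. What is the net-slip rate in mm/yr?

0.263 mm/yr

dip-slip = heave / cos(dip) = 2590 / cos(65°) = 6128 m
net slip = dip-slip / sin(rake) = 6128 / sin(55°) = 7481 m
rate = 7481 m / 28.4 Ma = 0.000263 m/yr = 0.263 mm/yr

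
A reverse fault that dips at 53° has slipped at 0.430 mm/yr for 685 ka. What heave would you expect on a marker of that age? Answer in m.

177 m

dip-slip = rate × time = 0.430 mm/yr × 685 ka = 294.6 m
heave = dip-slip × cos(dip) = 294.6 × cos(53°) = 177 m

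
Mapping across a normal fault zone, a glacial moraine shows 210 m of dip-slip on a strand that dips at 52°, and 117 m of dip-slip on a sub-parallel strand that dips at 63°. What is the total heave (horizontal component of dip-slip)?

heave_A = 210 × cos(52°) = 129.3 m
heave_B = 117 × cos(63°) = 53.12 m
total = 129.3 + 53.12 = 182 m

182 m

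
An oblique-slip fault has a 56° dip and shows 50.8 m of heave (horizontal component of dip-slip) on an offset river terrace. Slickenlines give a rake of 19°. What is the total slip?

dip-slip = heave / cos(dip) = 50.8 / cos(56°) = 90.85 m
net slip = dip-slip / sin(rake) = 90.85 / sin(19°) = 279 m

279 m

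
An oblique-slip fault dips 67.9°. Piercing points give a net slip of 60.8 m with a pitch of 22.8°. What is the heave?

dip-slip = net slip × sin(rake) = 60.8 m × sin(22.8°) = 23.56 m
heave = dip-slip × cos(dip) = 23.56 × cos(67.9°) = 8.86 m

8.86 m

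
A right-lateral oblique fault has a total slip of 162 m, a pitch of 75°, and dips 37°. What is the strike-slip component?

strike-slip = net slip × cos(rake) = 162 m × cos(75°) = 41.9 m

41.9 m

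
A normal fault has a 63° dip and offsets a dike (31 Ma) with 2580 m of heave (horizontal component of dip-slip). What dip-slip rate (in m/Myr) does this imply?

183 m/Myr

dip-slip = heave / cos(dip) = 2580 m / cos(63°) = 5683 m
rate = 5683 m / 31 Ma = 0.000183 m/yr = 183 m/Myr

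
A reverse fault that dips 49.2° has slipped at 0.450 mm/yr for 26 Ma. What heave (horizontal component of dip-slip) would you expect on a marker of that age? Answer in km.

dip-slip = rate × time = 0.450 mm/yr × 26 Ma = 11700 m
heave = dip-slip × cos(dip) = 11700 × cos(49.2°) = 7650 m = 7.65 km

7.65 km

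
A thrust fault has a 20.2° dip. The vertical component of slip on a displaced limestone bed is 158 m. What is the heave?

429 m

heave = throw / tan(dip) = 158 / tan(20.2°) = 429 m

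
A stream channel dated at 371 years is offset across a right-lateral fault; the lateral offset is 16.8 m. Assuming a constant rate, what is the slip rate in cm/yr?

4.53 cm/yr

rate = 16.8 m / 371 years = 0.0453 m/yr = 4.53 cm/yr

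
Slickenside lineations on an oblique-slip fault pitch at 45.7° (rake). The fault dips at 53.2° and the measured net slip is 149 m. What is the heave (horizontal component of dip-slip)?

63.9 m

dip-slip = net slip × sin(rake) = 149 m × sin(45.7°) = 106.6 m
heave = dip-slip × cos(dip) = 106.6 × cos(53.2°) = 63.9 m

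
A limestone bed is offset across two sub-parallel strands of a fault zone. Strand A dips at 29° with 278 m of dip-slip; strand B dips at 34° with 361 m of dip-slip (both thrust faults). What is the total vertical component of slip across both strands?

throw_A = 278 × sin(29°) = 134.8 m
throw_B = 361 × sin(34°) = 201.9 m
total = 134.8 + 201.9 = 337 m

337 m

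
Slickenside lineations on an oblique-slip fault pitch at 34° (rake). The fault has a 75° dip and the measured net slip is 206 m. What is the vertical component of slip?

111 m

dip-slip = net slip × sin(rake) = 206 m × sin(34°) = 115.2 m
throw = dip-slip × sin(dip) = 115.2 × sin(75°) = 111 m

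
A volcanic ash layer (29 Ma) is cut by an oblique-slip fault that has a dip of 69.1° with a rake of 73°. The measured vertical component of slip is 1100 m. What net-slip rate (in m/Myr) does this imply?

42.5 m/Myr

dip-slip = throw / sin(dip) = 1100 / sin(69.1°) = 1177 m
net slip = dip-slip / sin(rake) = 1177 / sin(73°) = 1231 m
rate = 1231 m / 29 Ma = 0.0000425 m/yr = 42.5 m/Myr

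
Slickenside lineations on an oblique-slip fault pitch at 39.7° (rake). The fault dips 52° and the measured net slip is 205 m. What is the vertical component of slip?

103 m

dip-slip = net slip × sin(rake) = 205 m × sin(39.7°) = 130.9 m
throw = dip-slip × sin(dip) = 130.9 × sin(52°) = 103 m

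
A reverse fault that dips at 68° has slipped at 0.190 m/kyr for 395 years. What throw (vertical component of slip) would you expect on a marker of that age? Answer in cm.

dip-slip = rate × time = 0.190 m/kyr × 395 years = 0.07505 m
throw = dip-slip × sin(dip) = 0.07505 × sin(68°) = 0.0696 m = 6.96 cm

6.96 cm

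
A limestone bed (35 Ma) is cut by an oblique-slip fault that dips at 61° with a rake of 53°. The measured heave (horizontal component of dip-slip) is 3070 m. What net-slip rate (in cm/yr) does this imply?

dip-slip = heave / cos(dip) = 3070 / cos(61°) = 6332 m
net slip = dip-slip / sin(rake) = 6332 / sin(53°) = 7929 m
rate = 7929 m / 35 Ma = 0.000227 m/yr = 0.0227 cm/yr

0.0227 cm/yr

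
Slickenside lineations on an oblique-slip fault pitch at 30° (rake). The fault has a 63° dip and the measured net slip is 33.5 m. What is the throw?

14.9 m

dip-slip = net slip × sin(rake) = 33.5 m × sin(30°) = 16.75 m
throw = dip-slip × sin(dip) = 16.75 × sin(63°) = 14.9 m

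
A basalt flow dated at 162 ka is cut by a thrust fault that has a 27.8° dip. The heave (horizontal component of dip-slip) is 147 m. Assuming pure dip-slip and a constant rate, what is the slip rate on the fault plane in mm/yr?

dip-slip = heave / cos(dip) = 147 m / cos(27.8°) = 166.2 m
rate = 166.2 m / 162 ka = 0.00103 m/yr = 1.03 mm/yr

1.03 mm/yr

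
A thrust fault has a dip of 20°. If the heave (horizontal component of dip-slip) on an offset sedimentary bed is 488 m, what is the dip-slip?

dip-slip = heave / cos(dip) = 488 / cos(20°) = 519 m

519 m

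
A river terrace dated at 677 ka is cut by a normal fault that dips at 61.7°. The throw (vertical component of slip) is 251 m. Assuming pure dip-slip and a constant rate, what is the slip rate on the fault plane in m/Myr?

dip-slip = throw / sin(dip) = 251 m / sin(61.7°) = 285.1 m
rate = 285.1 m / 677 ka = 0.000421 m/yr = 421 m/Myr

421 m/Myr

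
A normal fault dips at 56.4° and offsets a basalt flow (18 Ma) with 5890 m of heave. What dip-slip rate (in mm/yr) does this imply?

0.591 mm/yr

dip-slip = heave / cos(dip) = 5890 m / cos(56.4°) = 10640 m
rate = 10640 m / 18 Ma = 0.000591 m/yr = 0.591 mm/yr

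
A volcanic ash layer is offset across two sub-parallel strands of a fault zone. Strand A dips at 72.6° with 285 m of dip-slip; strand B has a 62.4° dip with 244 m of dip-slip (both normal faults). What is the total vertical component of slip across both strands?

488 m

throw_A = 285 × sin(72.6°) = 272 m
throw_B = 244 × sin(62.4°) = 216.2 m
total = 272 + 216.2 = 488 m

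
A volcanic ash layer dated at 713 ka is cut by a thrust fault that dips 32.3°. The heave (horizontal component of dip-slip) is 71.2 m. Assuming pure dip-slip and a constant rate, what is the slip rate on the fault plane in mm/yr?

0.118 mm/yr

dip-slip = heave / cos(dip) = 71.2 m / cos(32.3°) = 84.23 m
rate = 84.23 m / 713 ka = 0.000118 m/yr = 0.118 mm/yr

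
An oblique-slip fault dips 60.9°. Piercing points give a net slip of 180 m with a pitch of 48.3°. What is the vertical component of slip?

dip-slip = net slip × sin(rake) = 180 m × sin(48.3°) = 134.4 m
throw = dip-slip × sin(dip) = 134.4 × sin(60.9°) = 117 m

117 m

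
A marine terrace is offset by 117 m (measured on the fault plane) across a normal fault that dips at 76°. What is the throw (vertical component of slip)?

throw = dip-slip × sin(dip) = 117 m × sin(76°) = 114 m

114 m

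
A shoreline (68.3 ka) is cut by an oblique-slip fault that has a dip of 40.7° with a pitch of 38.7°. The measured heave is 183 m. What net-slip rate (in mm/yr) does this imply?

5.65 mm/yr

dip-slip = heave / cos(dip) = 183 / cos(40.7°) = 241.4 m
net slip = dip-slip / sin(rake) = 241.4 / sin(38.7°) = 386.1 m
rate = 386.1 m / 68.3 ka = 0.00565 m/yr = 5.65 mm/yr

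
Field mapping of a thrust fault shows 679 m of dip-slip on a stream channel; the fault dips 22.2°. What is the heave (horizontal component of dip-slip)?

629 m

heave = dip-slip × cos(dip) = 679 m × cos(22.2°) = 629 m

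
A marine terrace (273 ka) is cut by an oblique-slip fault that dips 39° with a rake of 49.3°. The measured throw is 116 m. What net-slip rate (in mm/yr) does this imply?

0.891 mm/yr

dip-slip = throw / sin(dip) = 116 / sin(39°) = 184.3 m
net slip = dip-slip / sin(rake) = 184.3 / sin(49.3°) = 243.1 m
rate = 243.1 m / 273 ka = 0.000891 m/yr = 0.891 mm/yr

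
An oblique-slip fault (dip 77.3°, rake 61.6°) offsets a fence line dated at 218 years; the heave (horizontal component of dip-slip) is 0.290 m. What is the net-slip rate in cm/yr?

dip-slip = heave / cos(dip) = 0.290 / cos(77.3°) = 1.319 m
net slip = dip-slip / sin(rake) = 1.319 / sin(61.6°) = 1.500 m
rate = 1.500 m / 218 years = 0.00688 m/yr = 0.688 cm/yr

0.688 cm/yr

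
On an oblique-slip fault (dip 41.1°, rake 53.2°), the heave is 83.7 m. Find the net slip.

dip-slip = heave / cos(dip) = 83.7 / cos(41.1°) = 111.1 m
net slip = dip-slip / sin(rake) = 111.1 / sin(53.2°) = 139 m

139 m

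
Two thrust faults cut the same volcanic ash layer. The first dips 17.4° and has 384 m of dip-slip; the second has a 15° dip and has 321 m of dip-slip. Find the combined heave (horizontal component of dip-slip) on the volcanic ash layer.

heave_A = 384 × cos(17.4°) = 366.4 m
heave_B = 321 × cos(15°) = 310.1 m
total = 366.4 + 310.1 = 676 m

676 m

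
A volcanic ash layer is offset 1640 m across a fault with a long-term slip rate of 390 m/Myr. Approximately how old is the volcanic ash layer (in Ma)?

4.21 Ma

age = offset / rate = 1640 m / (390 m/Myr) = 4.21e+06 yr = 4.21 Ma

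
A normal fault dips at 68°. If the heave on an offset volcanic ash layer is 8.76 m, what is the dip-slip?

dip-slip = heave / cos(dip) = 8.76 / cos(68°) = 23.4 m

23.4 m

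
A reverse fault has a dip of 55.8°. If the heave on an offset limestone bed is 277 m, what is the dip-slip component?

493 m

dip-slip = heave / cos(dip) = 277 / cos(55.8°) = 493 m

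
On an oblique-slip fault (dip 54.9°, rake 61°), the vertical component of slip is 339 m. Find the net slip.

dip-slip = throw / sin(dip) = 339 / sin(54.9°) = 414.3 m
net slip = dip-slip / sin(rake) = 414.3 / sin(61°) = 474 m

474 m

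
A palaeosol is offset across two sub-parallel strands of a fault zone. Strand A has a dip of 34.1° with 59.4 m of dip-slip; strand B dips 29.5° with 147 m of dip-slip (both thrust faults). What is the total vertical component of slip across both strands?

throw_A = 59.4 × sin(34.1°) = 33.30 m
throw_B = 147 × sin(29.5°) = 72.39 m
total = 33.30 + 72.39 = 106 m

106 m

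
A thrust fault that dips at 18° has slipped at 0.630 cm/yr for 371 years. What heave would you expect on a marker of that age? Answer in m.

2.22 m

dip-slip = rate × time = 0.630 cm/yr × 371 years = 2.337 m
heave = dip-slip × cos(dip) = 2.337 × cos(18°) = 2.22 m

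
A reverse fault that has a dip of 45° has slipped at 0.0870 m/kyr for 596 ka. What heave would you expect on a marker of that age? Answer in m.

dip-slip = rate × time = 0.0870 m/kyr × 596 ka = 51.85 m
heave = dip-slip × cos(dip) = 51.85 × cos(45°) = 36.7 m

36.7 m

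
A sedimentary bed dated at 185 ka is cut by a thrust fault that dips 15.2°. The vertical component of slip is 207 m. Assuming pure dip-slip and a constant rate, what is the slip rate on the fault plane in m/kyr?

4.27 m/kyr

dip-slip = throw / sin(dip) = 207 m / sin(15.2°) = 789.5 m
rate = 789.5 m / 185 ka = 0.00427 m/yr = 4.27 m/kyr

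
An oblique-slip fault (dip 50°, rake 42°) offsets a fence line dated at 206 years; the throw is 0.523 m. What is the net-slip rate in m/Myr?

4950 m/Myr

dip-slip = throw / sin(dip) = 0.523 / sin(50°) = 0.6827 m
net slip = dip-slip / sin(rake) = 0.6827 / sin(42°) = 1.020 m
rate = 1.020 m / 206 years = 0.00495 m/yr = 4950 m/Myr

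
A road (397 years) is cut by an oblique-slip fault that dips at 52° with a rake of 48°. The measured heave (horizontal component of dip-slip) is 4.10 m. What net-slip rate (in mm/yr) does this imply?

dip-slip = heave / cos(dip) = 4.10 / cos(52°) = 6.660 m
net slip = dip-slip / sin(rake) = 6.660 / sin(48°) = 8.961 m
rate = 8.961 m / 397 years = 0.0226 m/yr = 22.6 mm/yr

22.6 mm/yr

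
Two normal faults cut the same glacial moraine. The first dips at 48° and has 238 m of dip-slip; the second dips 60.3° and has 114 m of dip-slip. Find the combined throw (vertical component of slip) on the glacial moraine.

276 m

throw_A = 238 × sin(48°) = 176.9 m
throw_B = 114 × sin(60.3°) = 99.02 m
total = 176.9 + 99.02 = 276 m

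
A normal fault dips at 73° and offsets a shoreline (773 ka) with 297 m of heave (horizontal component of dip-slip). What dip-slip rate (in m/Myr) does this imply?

1310 m/Myr

dip-slip = heave / cos(dip) = 297 m / cos(73°) = 1016 m
rate = 1016 m / 773 ka = 0.00131 m/yr = 1310 m/Myr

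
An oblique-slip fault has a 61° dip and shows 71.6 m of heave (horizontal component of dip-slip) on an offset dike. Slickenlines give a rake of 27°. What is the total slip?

325 m

dip-slip = heave / cos(dip) = 71.6 / cos(61°) = 147.7 m
net slip = dip-slip / sin(rake) = 147.7 / sin(27°) = 325 m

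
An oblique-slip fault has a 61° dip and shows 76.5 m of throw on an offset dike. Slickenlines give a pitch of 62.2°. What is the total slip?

dip-slip = throw / sin(dip) = 76.5 / sin(61°) = 87.47 m
net slip = dip-slip / sin(rake) = 87.47 / sin(62.2°) = 98.9 m

98.9 m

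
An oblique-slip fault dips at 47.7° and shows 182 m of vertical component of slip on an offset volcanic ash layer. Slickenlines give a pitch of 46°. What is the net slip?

342 m

dip-slip = throw / sin(dip) = 182 / sin(47.7°) = 246.1 m
net slip = dip-slip / sin(rake) = 246.1 / sin(46°) = 342 m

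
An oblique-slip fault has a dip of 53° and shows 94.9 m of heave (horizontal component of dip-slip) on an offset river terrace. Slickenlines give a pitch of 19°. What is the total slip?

dip-slip = heave / cos(dip) = 94.9 / cos(53°) = 157.7 m
net slip = dip-slip / sin(rake) = 157.7 / sin(19°) = 484 m

484 m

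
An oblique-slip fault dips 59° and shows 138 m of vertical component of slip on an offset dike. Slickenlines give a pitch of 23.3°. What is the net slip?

407 m

dip-slip = throw / sin(dip) = 138 / sin(59°) = 161 m
net slip = dip-slip / sin(rake) = 161 / sin(23.3°) = 407 m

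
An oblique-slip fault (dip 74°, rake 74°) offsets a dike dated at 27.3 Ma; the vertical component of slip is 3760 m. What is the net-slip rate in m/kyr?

0.149 m/kyr

dip-slip = throw / sin(dip) = 3760 / sin(74°) = 3912 m
net slip = dip-slip / sin(rake) = 3912 / sin(74°) = 4069 m
rate = 4069 m / 27.3 Ma = 0.000149 m/yr = 0.149 m/kyr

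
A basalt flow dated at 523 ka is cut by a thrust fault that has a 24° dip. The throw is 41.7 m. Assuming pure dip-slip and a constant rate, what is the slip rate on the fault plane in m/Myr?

196 m/Myr

dip-slip = throw / sin(dip) = 41.7 m / sin(24°) = 102.5 m
rate = 102.5 m / 523 ka = 0.000196 m/yr = 196 m/Myr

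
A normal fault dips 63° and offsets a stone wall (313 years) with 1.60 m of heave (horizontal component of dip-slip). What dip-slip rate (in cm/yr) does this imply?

1.13 cm/yr

dip-slip = heave / cos(dip) = 1.60 m / cos(63°) = 3.524 m
rate = 3.524 m / 313 years = 0.0113 m/yr = 1.13 cm/yr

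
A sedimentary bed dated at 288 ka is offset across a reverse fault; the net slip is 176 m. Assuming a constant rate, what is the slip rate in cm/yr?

rate = 176 m / 288 ka = 0.000611 m/yr = 0.0611 cm/yr

0.0611 cm/yr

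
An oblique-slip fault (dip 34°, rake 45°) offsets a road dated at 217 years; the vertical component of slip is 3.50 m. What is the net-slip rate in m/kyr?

40.8 m/kyr

dip-slip = throw / sin(dip) = 3.50 / sin(34°) = 6.259 m
net slip = dip-slip / sin(rake) = 6.259 / sin(45°) = 8.852 m
rate = 8.852 m / 217 years = 0.0408 m/yr = 40.8 m/kyr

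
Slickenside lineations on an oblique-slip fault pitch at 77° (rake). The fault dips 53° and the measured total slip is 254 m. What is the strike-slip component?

strike-slip = net slip × cos(rake) = 254 m × cos(77°) = 57.1 m

57.1 m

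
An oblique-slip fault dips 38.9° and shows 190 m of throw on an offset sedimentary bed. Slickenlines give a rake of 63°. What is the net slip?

340 m

dip-slip = throw / sin(dip) = 190 / sin(38.9°) = 302.6 m
net slip = dip-slip / sin(rake) = 302.6 / sin(63°) = 340 m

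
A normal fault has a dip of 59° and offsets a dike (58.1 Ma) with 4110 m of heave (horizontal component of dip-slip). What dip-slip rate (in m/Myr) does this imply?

dip-slip = heave / cos(dip) = 4110 m / cos(59°) = 7980 m
rate = 7980 m / 58.1 Ma = 0.000137 m/yr = 137 m/Myr

137 m/Myr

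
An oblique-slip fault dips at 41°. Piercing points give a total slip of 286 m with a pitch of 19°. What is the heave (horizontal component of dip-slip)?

70.3 m

dip-slip = net slip × sin(rake) = 286 m × sin(19°) = 93.11 m
heave = dip-slip × cos(dip) = 93.11 × cos(41°) = 70.3 m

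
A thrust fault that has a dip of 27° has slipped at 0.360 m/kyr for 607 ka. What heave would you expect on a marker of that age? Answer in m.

195 m

dip-slip = rate × time = 0.360 m/kyr × 607 ka = 218.5 m
heave = dip-slip × cos(dip) = 218.5 × cos(27°) = 195 m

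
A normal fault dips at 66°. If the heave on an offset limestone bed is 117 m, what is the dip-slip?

288 m

dip-slip = heave / cos(dip) = 117 / cos(66°) = 288 m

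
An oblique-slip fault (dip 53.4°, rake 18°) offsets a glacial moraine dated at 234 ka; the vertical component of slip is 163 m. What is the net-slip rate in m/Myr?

2810 m/Myr

dip-slip = throw / sin(dip) = 163 / sin(53.4°) = 203 m
net slip = dip-slip / sin(rake) = 203 / sin(18°) = 657 m
rate = 657 m / 234 ka = 0.00281 m/yr = 2810 m/Myr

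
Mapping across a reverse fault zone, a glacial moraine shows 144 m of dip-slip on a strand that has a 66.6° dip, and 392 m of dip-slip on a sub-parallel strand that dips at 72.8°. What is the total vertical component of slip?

throw_A = 144 × sin(66.6°) = 132.2 m
throw_B = 392 × sin(72.8°) = 374.5 m
total = 132.2 + 374.5 = 507 m

507 m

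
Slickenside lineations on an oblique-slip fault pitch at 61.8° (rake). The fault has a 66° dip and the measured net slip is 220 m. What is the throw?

dip-slip = net slip × sin(rake) = 220 m × sin(61.8°) = 193.9 m
throw = dip-slip × sin(dip) = 193.9 × sin(66°) = 177 m

177 m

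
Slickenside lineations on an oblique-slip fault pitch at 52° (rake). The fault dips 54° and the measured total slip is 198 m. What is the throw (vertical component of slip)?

dip-slip = net slip × sin(rake) = 198 m × sin(52°) = 156 m
throw = dip-slip × sin(dip) = 156 × sin(54°) = 126 m

126 m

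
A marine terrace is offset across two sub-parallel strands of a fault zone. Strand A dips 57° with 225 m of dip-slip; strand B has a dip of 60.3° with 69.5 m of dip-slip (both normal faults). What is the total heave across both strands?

heave_A = 225 × cos(57°) = 122.5 m
heave_B = 69.5 × cos(60.3°) = 34.43 m
total = 122.5 + 34.43 = 157 m

157 m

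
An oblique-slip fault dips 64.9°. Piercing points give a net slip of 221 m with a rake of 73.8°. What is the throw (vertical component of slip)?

192 m

dip-slip = net slip × sin(rake) = 221 m × sin(73.8°) = 212.2 m
throw = dip-slip × sin(dip) = 212.2 × sin(64.9°) = 192 m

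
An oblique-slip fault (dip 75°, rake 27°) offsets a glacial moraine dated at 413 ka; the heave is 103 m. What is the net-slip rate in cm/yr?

0.212 cm/yr

dip-slip = heave / cos(dip) = 103 / cos(75°) = 398 m
net slip = dip-slip / sin(rake) = 398 / sin(27°) = 876.6 m
rate = 876.6 m / 413 ka = 0.00212 m/yr = 0.212 cm/yr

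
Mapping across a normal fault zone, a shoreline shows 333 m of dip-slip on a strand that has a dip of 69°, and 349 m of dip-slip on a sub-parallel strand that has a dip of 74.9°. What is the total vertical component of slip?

throw_A = 333 × sin(69°) = 310.9 m
throw_B = 349 × sin(74.9°) = 336.9 m
total = 310.9 + 336.9 = 648 m

648 m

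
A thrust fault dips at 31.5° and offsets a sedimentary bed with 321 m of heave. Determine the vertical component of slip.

throw = heave × tan(dip) = 321 × tan(31.5°) = 197 m

197 m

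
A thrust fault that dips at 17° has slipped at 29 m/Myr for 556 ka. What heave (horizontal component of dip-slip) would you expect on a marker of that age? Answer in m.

dip-slip = rate × time = 29 m/Myr × 556 ka = 16.12 m
heave = dip-slip × cos(dip) = 16.12 × cos(17°) = 15.4 m

15.4 m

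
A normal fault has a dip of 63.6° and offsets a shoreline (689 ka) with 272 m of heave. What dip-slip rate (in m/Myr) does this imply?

dip-slip = heave / cos(dip) = 272 m / cos(63.6°) = 611.7 m
rate = 611.7 m / 689 ka = 0.000888 m/yr = 888 m/Myr

888 m/Myr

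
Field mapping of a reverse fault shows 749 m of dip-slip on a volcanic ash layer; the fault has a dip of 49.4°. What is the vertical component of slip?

throw = dip-slip × sin(dip) = 749 m × sin(49.4°) = 569 m

569 m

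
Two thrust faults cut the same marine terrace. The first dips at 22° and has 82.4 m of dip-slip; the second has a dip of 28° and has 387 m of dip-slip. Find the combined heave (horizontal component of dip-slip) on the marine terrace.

418 m

heave_A = 82.4 × cos(22°) = 76.40 m
heave_B = 387 × cos(28°) = 341.7 m
total = 76.40 + 341.7 = 418 m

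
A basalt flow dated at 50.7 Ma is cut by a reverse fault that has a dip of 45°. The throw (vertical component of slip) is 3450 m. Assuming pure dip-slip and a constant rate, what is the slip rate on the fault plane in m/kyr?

0.0962 m/kyr

dip-slip = throw / sin(dip) = 3450 m / sin(45°) = 4879 m
rate = 4879 m / 50.7 Ma = 0.0000962 m/yr = 0.0962 m/kyr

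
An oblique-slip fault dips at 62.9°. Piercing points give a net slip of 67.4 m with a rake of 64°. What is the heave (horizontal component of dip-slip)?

27.6 m

dip-slip = net slip × sin(rake) = 67.4 m × sin(64°) = 60.58 m
heave = dip-slip × cos(dip) = 60.58 × cos(62.9°) = 27.6 m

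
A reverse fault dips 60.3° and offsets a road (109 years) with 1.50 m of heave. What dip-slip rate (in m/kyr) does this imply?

27.8 m/kyr

dip-slip = heave / cos(dip) = 1.50 m / cos(60.3°) = 3.027 m
rate = 3.027 m / 109 years = 0.0278 m/yr = 27.8 m/kyr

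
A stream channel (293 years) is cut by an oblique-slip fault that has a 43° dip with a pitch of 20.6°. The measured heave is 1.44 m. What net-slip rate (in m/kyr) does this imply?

19.1 m/kyr

dip-slip = heave / cos(dip) = 1.44 / cos(43°) = 1.969 m
net slip = dip-slip / sin(rake) = 1.969 / sin(20.6°) = 5.596 m
rate = 5.596 m / 293 years = 0.0191 m/yr = 19.1 m/kyr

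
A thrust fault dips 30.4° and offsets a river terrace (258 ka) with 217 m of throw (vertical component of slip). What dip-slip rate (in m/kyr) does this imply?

1.66 m/kyr

dip-slip = throw / sin(dip) = 217 m / sin(30.4°) = 428.8 m
rate = 428.8 m / 258 ka = 0.00166 m/yr = 1.66 m/kyr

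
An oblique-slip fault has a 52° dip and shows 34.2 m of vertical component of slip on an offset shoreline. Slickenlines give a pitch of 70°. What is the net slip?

dip-slip = throw / sin(dip) = 34.2 / sin(52°) = 43.40 m
net slip = dip-slip / sin(rake) = 43.40 / sin(70°) = 46.2 m

46.2 m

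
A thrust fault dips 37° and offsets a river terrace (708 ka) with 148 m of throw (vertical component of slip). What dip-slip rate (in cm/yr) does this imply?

0.0347 cm/yr

dip-slip = throw / sin(dip) = 148 m / sin(37°) = 245.9 m
rate = 245.9 m / 708 ka = 0.000347 m/yr = 0.0347 cm/yr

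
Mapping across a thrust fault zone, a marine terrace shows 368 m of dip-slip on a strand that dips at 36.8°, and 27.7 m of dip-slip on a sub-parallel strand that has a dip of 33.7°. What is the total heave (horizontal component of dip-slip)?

318 m

heave_A = 368 × cos(36.8°) = 294.7 m
heave_B = 27.7 × cos(33.7°) = 23.05 m
total = 294.7 + 23.05 = 318 m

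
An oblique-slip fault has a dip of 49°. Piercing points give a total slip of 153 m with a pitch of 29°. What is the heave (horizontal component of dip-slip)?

dip-slip = net slip × sin(rake) = 153 m × sin(29°) = 74.18 m
heave = dip-slip × cos(dip) = 74.18 × cos(49°) = 48.7 m

48.7 m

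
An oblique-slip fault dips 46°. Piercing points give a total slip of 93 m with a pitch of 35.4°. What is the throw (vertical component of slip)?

dip-slip = net slip × sin(rake) = 93 m × sin(35.4°) = 53.87 m
throw = dip-slip × sin(dip) = 53.87 × sin(46°) = 38.8 m

38.8 m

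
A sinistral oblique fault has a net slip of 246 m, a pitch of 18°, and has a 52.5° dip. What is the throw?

dip-slip = net slip × sin(rake) = 246 m × sin(18°) = 76.02 m
throw = dip-slip × sin(dip) = 76.02 × sin(52.5°) = 60.3 m

60.3 m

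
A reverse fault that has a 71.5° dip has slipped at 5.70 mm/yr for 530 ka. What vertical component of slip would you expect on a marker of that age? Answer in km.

dip-slip = rate × time = 5.70 mm/yr × 530 ka = 3021 m
throw = dip-slip × sin(dip) = 3021 × sin(71.5°) = 2860 m = 2.86 km

2.86 km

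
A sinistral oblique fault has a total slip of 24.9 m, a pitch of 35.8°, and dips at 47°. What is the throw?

10.7 m

dip-slip = net slip × sin(rake) = 24.9 m × sin(35.8°) = 14.57 m
throw = dip-slip × sin(dip) = 14.57 × sin(47°) = 10.7 m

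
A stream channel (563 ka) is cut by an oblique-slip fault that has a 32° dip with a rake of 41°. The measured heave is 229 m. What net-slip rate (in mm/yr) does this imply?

dip-slip = heave / cos(dip) = 229 / cos(32°) = 270 m
net slip = dip-slip / sin(rake) = 270 / sin(41°) = 411.6 m
rate = 411.6 m / 563 ka = 0.000731 m/yr = 0.731 mm/yr

0.731 mm/yr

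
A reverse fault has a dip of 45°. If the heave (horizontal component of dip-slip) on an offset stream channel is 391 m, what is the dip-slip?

553 m

dip-slip = heave / cos(dip) = 391 / cos(45°) = 553 m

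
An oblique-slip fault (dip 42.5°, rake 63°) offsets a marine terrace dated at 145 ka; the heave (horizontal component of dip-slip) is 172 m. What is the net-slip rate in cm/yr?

dip-slip = heave / cos(dip) = 172 / cos(42.5°) = 233.3 m
net slip = dip-slip / sin(rake) = 233.3 / sin(63°) = 261.8 m
rate = 261.8 m / 145 ka = 0.00181 m/yr = 0.181 cm/yr

0.181 cm/yr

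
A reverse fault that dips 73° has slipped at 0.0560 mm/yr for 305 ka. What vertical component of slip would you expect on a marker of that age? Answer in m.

dip-slip = rate × time = 0.0560 mm/yr × 305 ka = 17.08 m
throw = dip-slip × sin(dip) = 17.08 × sin(73°) = 16.3 m

16.3 m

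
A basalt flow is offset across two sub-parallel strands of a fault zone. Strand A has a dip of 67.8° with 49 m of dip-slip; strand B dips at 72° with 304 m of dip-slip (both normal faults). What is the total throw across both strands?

334 m

throw_A = 49 × sin(67.8°) = 45.37 m
throw_B = 304 × sin(72°) = 289.1 m
total = 45.37 + 289.1 = 334 m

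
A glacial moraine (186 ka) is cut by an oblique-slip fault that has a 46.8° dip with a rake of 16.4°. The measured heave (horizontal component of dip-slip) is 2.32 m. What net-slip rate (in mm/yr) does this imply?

0.0645 mm/yr

dip-slip = heave / cos(dip) = 2.32 / cos(46.8°) = 3.389 m
net slip = dip-slip / sin(rake) = 3.389 / sin(16.4°) = 12 m
rate = 12 m / 186 ka = 0.0000645 m/yr = 0.0645 mm/yr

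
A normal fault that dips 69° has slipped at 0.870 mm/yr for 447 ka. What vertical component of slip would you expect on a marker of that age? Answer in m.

363 m

dip-slip = rate × time = 0.870 mm/yr × 447 ka = 388.9 m
throw = dip-slip × sin(dip) = 388.9 × sin(69°) = 363 m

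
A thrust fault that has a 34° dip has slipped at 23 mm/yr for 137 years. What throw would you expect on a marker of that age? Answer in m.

dip-slip = rate × time = 23 mm/yr × 137 years = 3.151 m
throw = dip-slip × sin(dip) = 3.151 × sin(34°) = 1.76 m

1.76 m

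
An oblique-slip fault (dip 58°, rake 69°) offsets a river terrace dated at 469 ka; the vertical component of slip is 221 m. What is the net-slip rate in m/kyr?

dip-slip = throw / sin(dip) = 221 / sin(58°) = 260.6 m
net slip = dip-slip / sin(rake) = 260.6 / sin(69°) = 279.1 m
rate = 279.1 m / 469 ka = 0.000595 m/yr = 0.595 m/kyr

0.595 m/kyr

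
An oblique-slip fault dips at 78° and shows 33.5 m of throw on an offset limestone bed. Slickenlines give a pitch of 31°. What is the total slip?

66.5 m

dip-slip = throw / sin(dip) = 33.5 / sin(78°) = 34.25 m
net slip = dip-slip / sin(rake) = 34.25 / sin(31°) = 66.5 m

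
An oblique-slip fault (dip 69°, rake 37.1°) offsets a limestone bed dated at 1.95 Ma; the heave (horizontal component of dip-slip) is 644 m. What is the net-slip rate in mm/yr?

dip-slip = heave / cos(dip) = 644 / cos(69°) = 1797 m
net slip = dip-slip / sin(rake) = 1797 / sin(37.1°) = 2979 m
rate = 2979 m / 1.95 Ma = 0.00153 m/yr = 1.53 mm/yr

1.53 mm/yr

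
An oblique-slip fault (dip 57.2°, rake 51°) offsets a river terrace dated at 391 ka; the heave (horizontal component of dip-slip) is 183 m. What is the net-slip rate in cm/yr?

dip-slip = heave / cos(dip) = 183 / cos(57.2°) = 337.8 m
net slip = dip-slip / sin(rake) = 337.8 / sin(51°) = 434.7 m
rate = 434.7 m / 391 ka = 0.00111 m/yr = 0.111 cm/yr

0.111 cm/yr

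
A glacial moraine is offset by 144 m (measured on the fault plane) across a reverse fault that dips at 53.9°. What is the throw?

throw = dip-slip × sin(dip) = 144 m × sin(53.9°) = 116 m

116 m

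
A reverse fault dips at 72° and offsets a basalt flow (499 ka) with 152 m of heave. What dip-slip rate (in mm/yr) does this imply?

0.986 mm/yr

dip-slip = heave / cos(dip) = 152 m / cos(72°) = 491.9 m
rate = 491.9 m / 499 ka = 0.000986 m/yr = 0.986 mm/yr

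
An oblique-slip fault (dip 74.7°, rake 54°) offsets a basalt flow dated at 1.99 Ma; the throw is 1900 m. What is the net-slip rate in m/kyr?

1.22 m/kyr

dip-slip = throw / sin(dip) = 1900 / sin(74.7°) = 1970 m
net slip = dip-slip / sin(rake) = 1970 / sin(54°) = 2435 m
rate = 2435 m / 1.99 Ma = 0.00122 m/yr = 1.22 m/kyr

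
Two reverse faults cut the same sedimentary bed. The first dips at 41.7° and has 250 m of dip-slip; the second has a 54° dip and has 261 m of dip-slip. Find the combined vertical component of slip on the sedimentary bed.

throw_A = 250 × sin(41.7°) = 166.3 m
throw_B = 261 × sin(54°) = 211.2 m
total = 166.3 + 211.2 = 377 m

377 m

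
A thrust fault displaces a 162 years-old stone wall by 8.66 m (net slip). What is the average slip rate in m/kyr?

53.5 m/kyr

rate = 8.66 m / 162 years = 0.0535 m/yr = 53.5 m/kyr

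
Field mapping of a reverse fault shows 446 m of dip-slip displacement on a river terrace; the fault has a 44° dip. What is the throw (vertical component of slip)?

310 m

throw = dip-slip × sin(dip) = 446 m × sin(44°) = 310 m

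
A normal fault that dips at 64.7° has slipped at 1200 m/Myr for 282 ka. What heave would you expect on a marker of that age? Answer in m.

145 m

dip-slip = rate × time = 1200 m/Myr × 282 ka = 338.4 m
heave = dip-slip × cos(dip) = 338.4 × cos(64.7°) = 145 m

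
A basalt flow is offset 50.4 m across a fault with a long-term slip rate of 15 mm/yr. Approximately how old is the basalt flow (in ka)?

age = offset / rate = 50.4 m / (15 mm/yr) = 3360 yr = 3.36 ka

3.36 ka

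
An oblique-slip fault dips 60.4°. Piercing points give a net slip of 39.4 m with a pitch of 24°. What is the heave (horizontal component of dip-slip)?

7.92 m

dip-slip = net slip × sin(rake) = 39.4 m × sin(24°) = 16.03 m
heave = dip-slip × cos(dip) = 16.03 × cos(60.4°) = 7.92 m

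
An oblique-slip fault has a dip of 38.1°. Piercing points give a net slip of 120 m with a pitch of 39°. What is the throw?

dip-slip = net slip × sin(rake) = 120 m × sin(39°) = 75.52 m
throw = dip-slip × sin(dip) = 75.52 × sin(38.1°) = 46.6 m

46.6 m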